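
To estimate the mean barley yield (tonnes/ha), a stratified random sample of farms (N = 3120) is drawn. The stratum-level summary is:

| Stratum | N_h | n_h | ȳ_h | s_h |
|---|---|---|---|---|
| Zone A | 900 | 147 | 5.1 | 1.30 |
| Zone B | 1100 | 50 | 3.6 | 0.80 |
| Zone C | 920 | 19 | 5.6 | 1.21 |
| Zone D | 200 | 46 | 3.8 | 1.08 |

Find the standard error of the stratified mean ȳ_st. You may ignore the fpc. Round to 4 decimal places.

V̂(ȳ_st) = Σ W_h² s_h²/n_h, with W_h = N_h/N and N = 3120:
  stratum Zone A: (900/3120)²·1.30²/147 = 0.000956633
  stratum Zone B: (1100/3120)²·0.80²/50 = 0.00159106
  stratum Zone C: (920/3120)²·1.21²/19 = 0.00670014
  stratum Zone D: (200/3120)²·1.08²/46 = 0.000104193
V̂(ȳ_st) = 0.00935202
SE(ȳ_st) = √0.00935202 = 0.0967058

SE(ȳ_st) ≈ 0.0967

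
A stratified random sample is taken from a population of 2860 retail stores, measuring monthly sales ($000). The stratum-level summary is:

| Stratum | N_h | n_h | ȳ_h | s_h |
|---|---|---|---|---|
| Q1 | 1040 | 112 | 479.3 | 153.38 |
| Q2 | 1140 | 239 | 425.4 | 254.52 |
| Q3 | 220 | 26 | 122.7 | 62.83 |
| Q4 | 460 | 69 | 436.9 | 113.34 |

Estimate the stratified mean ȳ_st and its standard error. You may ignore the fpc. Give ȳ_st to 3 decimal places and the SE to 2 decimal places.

ȳ_st = Σ W_h ȳ_h = (1040·479.3 + 1140·425.4 + 220·122.7 + 460·436.9)/2860 = 423.56503
V̂(ȳ_st) = Σ W_h² s_h²/n_h, with W_h = N_h/N and N = 2860:
  stratum Q1: (1040/2860)²·153.38²/112 = 27.775
  stratum Q2: (1140/2860)²·254.52²/239 = 43.0649
  stratum Q3: (220/2860)²·62.83²/26 = 0.898409
  stratum Q4: (460/2860)²·113.34²/69 = 4.81616
V̂(ȳ_st) = 76.5545
SE(ȳ_st) = √76.5545 = 8.74954

ȳ_st ≈ 423.565, SE ≈ 8.75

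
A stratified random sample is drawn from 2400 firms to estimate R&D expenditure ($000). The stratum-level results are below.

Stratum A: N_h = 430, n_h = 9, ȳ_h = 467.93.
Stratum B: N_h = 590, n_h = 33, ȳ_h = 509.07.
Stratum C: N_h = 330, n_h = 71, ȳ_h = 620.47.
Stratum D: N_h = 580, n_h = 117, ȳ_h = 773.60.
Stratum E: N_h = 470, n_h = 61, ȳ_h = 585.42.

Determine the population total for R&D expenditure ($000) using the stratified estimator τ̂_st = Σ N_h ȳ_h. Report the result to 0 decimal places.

τ̂_st = Σ N_h ȳ_h = 430·467.93 + 590·509.07 + 330·620.47 + 580·773.60 + 470·585.42 = 1430152

τ̂_st ≈ 1430152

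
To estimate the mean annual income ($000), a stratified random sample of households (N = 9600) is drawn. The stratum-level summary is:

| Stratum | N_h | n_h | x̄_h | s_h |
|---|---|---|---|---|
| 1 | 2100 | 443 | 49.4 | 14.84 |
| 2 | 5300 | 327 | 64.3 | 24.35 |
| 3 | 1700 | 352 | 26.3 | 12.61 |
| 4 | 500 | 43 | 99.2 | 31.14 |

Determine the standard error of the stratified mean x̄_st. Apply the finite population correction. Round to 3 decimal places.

SE(x̄_st) ≈ 0.777

V̂(x̄_st) = Σ W_h² (1 − n_h/N_h) s_h²/n_h, with W_h = N_h/N and N = 9600:
  stratum 1: (2100/9600)²·(1 − 443/2100)·14.84²/443 = 0.01877
  stratum 2: (5300/9600)²·(1 − 327/5300)·24.35²/327 = 0.518564
  stratum 3: (1700/9600)²·(1 − 352/1700)·12.61²/352 = 0.0112327
  stratum 4: (500/9600)²·(1 − 43/500)·31.14²/43 = 0.055913
V̂(x̄_st) = 0.604479
SE(x̄_st) = √0.604479 = 0.777483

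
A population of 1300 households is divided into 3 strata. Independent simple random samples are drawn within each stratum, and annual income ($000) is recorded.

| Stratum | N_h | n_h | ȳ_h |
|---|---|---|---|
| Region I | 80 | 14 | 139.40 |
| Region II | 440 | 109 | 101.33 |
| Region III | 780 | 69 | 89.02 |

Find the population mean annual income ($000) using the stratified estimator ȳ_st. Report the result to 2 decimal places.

N = Σ N_h = 1300. Stratum weights W_h = N_h/N.
ȳ_st = (80·139.40 + 440·101.33 + 780·89.02) / 1300 = 96.2868

ȳ_st ≈ 96.29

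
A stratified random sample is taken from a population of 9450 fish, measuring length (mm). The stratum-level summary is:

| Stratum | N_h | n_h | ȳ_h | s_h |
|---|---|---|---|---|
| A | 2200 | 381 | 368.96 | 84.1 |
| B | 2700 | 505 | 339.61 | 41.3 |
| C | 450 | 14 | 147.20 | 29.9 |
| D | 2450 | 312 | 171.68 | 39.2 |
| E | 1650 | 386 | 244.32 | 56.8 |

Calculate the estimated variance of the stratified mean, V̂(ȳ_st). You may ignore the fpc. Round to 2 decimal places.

V̂(ȳ_st) ≈ 2.01

V̂(ȳ_st) = Σ W_h² s_h²/n_h, with W_h = N_h/N and N = 9450:
  stratum A: (2200/9450)²·84.1²/381 = 1.00612
  stratum B: (2700/9450)²·41.3²/505 = 0.275723
  stratum C: (450/9450)²·29.9²/14 = 0.144802
  stratum D: (2450/9450)²·39.2²/312 = 0.331044
  stratum E: (1650/9450)²·56.8²/386 = 0.254808
V̂(ȳ_st) = 2.0125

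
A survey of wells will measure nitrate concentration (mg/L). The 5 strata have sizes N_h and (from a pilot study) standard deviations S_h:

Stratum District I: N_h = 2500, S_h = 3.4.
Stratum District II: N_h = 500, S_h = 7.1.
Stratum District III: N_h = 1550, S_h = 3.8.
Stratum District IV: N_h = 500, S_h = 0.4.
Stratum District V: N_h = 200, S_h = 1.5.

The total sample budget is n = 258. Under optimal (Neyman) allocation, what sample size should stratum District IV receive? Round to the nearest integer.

3

Neyman allocation: n_h = n · N_h S_h / Σ N_i S_i, with n = 258.
  stratum District I: N_h·S_h = 2500·3.4 = 8500.00
  stratum District II: N_h·S_h = 500·7.1 = 3550.00
  stratum District III: N_h·S_h = 1550·3.8 = 5890.00
  stratum District IV: N_h·S_h = 500·0.4 = 200.00
  stratum District V: N_h·S_h = 200·1.5 = 300.00
Σ N_h S_h = 18440.00
n for stratum District IV = 258·200.00/18440.00 = 2.798 → 3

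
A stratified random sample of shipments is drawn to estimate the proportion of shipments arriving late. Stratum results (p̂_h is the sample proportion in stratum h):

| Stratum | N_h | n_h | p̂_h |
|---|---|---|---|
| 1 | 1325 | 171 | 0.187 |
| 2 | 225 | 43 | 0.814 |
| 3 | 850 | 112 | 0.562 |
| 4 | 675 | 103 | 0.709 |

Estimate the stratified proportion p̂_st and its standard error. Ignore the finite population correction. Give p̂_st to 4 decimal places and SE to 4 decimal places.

N = 3075; stratum weights W_h = N_h/N.
p̂_st = Σ W_h p̂_h = (1325·0.187 + 225·0.814 + 850·0.562 + 675·0.709)/3075 = 0.45112
V̂(p̂_st) = Σ W_h² p̂_h(1−p̂_h)/(n_h−1):
  stratum 1: (1325/3075)²·0.187·0.813/170 = 0.000166045
  stratum 2: (225/3075)²·0.814·0.186/42 = 1.93002e-05
  stratum 3: (850/3075)²·0.562·0.438/111 = 0.000169447
  stratum 4: (675/3075)²·0.709·0.291/102 = 9.74667e-05
V̂(p̂_st) = 0.000452259; SE = √V̂ = 0.0212664

p̂_st ≈ 0.4511, SE ≈ 0.0213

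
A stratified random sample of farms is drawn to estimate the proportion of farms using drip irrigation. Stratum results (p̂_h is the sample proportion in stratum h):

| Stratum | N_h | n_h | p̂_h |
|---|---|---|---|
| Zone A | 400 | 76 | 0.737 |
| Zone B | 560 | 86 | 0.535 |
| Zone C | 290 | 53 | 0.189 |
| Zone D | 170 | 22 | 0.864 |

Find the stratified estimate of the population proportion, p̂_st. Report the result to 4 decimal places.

N = 1420; stratum weights W_h = N_h/N.
p̂_st = Σ W_h p̂_h = (400·0.737 + 560·0.535 + 290·0.189 + 170·0.864)/1420 = 0.56063

p̂_st ≈ 0.5606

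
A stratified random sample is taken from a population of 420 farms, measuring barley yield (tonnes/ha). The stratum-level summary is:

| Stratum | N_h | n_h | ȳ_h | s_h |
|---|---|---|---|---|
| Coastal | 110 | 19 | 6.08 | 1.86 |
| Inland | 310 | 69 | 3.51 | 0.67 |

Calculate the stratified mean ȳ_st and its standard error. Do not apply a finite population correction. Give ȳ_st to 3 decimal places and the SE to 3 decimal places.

ȳ_st ≈ 4.183, SE ≈ 0.127

ȳ_st = Σ W_h ȳ_h = (110·6.08 + 310·3.51)/420 = 4.18310
V̂(ȳ_st) = Σ W_h² s_h²/n_h, with W_h = N_h/N and N = 420:
  stratum Coastal: (110/420)²·1.86²/19 = 0.0124899
  stratum Inland: (310/420)²·0.67²/69 = 0.00354426
V̂(ȳ_st) = 0.0160342
SE(ȳ_st) = √0.0160342 = 0.126626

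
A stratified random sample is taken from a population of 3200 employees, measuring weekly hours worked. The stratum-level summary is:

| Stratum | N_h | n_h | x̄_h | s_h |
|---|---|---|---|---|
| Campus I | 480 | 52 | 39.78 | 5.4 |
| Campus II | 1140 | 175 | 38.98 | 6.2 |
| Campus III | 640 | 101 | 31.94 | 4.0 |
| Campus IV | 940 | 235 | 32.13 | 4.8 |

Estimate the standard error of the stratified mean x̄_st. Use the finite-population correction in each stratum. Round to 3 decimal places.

SE(x̄_st) ≈ 0.216

V̂(x̄_st) = Σ W_h² (1 − n_h/N_h) s_h²/n_h, with W_h = N_h/N and N = 3200:
  stratum Campus I: (480/3200)²·(1 − 52/480)·5.4²/52 = 0.0112504
  stratum Campus II: (1140/3200)²·(1 − 175/1140)·6.2²/175 = 0.0235981
  stratum Campus III: (640/3200)²·(1 − 101/640)·4.0²/101 = 0.00533663
  stratum Campus IV: (940/3200)²·(1 − 235/940)·4.8²/235 = 0.006345
V̂(x̄_st) = 0.0465302
SE(x̄_st) = √0.0465302 = 0.215709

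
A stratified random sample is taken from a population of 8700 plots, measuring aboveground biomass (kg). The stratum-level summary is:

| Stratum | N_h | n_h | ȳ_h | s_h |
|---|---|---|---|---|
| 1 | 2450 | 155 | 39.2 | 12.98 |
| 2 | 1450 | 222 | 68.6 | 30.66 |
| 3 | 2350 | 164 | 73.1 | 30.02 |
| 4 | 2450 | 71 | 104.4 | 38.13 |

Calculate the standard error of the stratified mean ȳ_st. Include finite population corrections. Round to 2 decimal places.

SE(ȳ_st) ≈ 1.46

V̂(ȳ_st) = Σ W_h² (1 − n_h/N_h) s_h²/n_h, with W_h = N_h/N and N = 8700:
  stratum 1: (2450/8700)²·(1 − 155/2450)·12.98²/155 = 0.0807473
  stratum 2: (1450/8700)²·(1 − 222/1450)·30.66²/222 = 0.0996137
  stratum 3: (2350/8700)²·(1 − 164/2350)·30.02²/164 = 0.372956
  stratum 4: (2450/8700)²·(1 − 71/2450)·38.13²/71 = 1.57688
V̂(ȳ_st) = 2.13019
SE(ȳ_st) = √2.13019 = 1.45952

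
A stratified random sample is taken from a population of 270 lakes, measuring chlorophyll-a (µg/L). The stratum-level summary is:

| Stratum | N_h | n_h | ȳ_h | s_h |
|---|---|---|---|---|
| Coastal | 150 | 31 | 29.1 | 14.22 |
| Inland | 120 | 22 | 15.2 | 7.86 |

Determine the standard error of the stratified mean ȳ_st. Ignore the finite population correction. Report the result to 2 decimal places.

V̂(ȳ_st) = Σ W_h² s_h²/n_h, with W_h = N_h/N and N = 270:
  stratum Coastal: (150/270)²·14.22²/31 = 2.01323
  stratum Inland: (120/270)²·7.86²/22 = 0.554699
V̂(ȳ_st) = 2.56792
SE(ȳ_st) = √2.56792 = 1.60247

SE(ȳ_st) ≈ 1.60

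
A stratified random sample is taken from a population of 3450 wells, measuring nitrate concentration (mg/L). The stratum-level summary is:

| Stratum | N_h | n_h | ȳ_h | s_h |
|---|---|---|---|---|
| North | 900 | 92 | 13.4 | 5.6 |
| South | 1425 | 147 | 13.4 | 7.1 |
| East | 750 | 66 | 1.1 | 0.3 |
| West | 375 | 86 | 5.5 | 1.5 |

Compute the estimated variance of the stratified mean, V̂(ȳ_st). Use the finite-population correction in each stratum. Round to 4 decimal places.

V̂(ȳ_st) = Σ W_h² (1 − n_h/N_h) s_h²/n_h, with W_h = N_h/N and N = 3450:
  stratum North: (900/3450)²·(1 − 92/900)·5.6²/92 = 0.0208259
  stratum South: (1425/3450)²·(1 − 147/1425)·7.1²/147 = 0.0524695
  stratum East: (750/3450)²·(1 − 66/750)·0.3²/66 = 5.8773e-05
  stratum West: (375/3450)²·(1 − 86/375)·1.5²/86 = 0.000238218
V̂(ȳ_st) = 0.0735924

V̂(ȳ_st) ≈ 0.0736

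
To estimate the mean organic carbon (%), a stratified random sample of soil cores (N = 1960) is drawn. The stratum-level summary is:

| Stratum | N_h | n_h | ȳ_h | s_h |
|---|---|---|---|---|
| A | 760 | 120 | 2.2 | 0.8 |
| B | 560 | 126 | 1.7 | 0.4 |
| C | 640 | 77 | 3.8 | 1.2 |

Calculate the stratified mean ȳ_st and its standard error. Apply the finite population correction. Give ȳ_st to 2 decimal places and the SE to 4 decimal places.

ȳ_st ≈ 2.58, SE ≈ 0.0501

ȳ_st = Σ W_h ȳ_h = (760·2.2 + 560·1.7 + 640·3.8)/1960 = 2.57959
V̂(ȳ_st) = Σ W_h² (1 − n_h/N_h) s_h²/n_h, with W_h = N_h/N and N = 1960:
  stratum A: (760/1960)²·(1 − 120/760)·0.8²/120 = 0.000675274
  stratum B: (560/1960)²·(1 − 126/560)·0.4²/126 = 8.03369e-05
  stratum C: (640/1960)²·(1 − 77/640)·1.2²/77 = 0.00175407
V̂(ȳ_st) = 0.00250969
SE(ȳ_st) = √0.00250969 = 0.0500968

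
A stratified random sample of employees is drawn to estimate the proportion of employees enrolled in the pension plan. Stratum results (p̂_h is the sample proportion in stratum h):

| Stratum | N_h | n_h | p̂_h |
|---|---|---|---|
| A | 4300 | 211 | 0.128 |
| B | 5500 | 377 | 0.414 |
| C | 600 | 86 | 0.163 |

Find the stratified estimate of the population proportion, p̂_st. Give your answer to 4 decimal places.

N = 10400; stratum weights W_h = N_h/N.
p̂_st = Σ W_h p̂_h = (4300·0.128 + 5500·0.414 + 600·0.163)/10400 = 0.28127

p̂_st ≈ 0.2813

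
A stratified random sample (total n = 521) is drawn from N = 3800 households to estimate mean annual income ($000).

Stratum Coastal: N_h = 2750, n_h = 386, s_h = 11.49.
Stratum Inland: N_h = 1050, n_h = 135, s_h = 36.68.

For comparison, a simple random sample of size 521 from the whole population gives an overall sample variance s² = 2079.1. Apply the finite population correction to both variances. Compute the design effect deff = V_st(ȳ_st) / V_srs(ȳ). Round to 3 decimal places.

deff ≈ 0.237

V̂(ȳ_st) = Σ W_h² (1 − n_h/N_h) s_h²/n_h, with W_h = N_h/N and N = 3800:
  stratum Coastal: (2750/3800)²·(1 − 386/2750)·11.49²/386 = 0.15398
  stratum Inland: (1050/3800)²·(1 − 135/1050)·36.68²/135 = 0.663083
V_st = 0.817064
V_srs = (1 − 521/3800)·2079.1/521 = 3.44346
deff = V_st / V_srs = 0.817064/3.44346 = 0.2373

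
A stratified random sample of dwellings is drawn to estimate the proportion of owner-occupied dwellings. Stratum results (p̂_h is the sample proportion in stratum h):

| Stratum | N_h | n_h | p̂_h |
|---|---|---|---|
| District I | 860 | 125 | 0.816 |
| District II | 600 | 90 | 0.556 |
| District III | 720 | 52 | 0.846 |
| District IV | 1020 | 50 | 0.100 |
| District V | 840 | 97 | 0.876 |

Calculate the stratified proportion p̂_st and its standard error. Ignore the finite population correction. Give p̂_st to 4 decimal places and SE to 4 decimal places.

N = 4040; stratum weights W_h = N_h/N.
p̂_st = Σ W_h p̂_h = (860·0.816 + 600·0.556 + 720·0.846 + 1020·0.100 + 840·0.876)/4040 = 0.61444
V̂(p̂_st) = Σ W_h² p̂_h(1−p̂_h)/(n_h−1):
  stratum District I: (860/4040)²·0.816·0.184/124 = 5.48682e-05
  stratum District II: (600/4040)²·0.556·0.444/89 = 6.11797e-05
  stratum District III: (720/4040)²·0.846·0.154/51 = 8.11378e-05
  stratum District IV: (1020/4040)²·0.100·0.900/49 = 0.00011708
  stratum District V: (840/4040)²·0.876·0.124/96 = 4.89159e-05
V̂(p̂_st) = 0.000363182; SE = √V̂ = 0.0190573

p̂_st ≈ 0.6144, SE ≈ 0.0191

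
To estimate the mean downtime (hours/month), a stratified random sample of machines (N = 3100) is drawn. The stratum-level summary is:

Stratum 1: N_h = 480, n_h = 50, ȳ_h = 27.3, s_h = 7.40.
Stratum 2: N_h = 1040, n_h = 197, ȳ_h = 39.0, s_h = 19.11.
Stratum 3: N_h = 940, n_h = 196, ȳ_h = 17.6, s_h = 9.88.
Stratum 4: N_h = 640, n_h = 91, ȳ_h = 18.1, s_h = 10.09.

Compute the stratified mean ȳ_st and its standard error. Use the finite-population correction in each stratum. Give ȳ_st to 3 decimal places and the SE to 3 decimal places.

ȳ_st = Σ W_h ȳ_h = (480·27.3 + 1040·39.0 + 940·17.6 + 640·18.1)/3100 = 26.38452
V̂(ȳ_st) = Σ W_h² (1 − n_h/N_h) s_h²/n_h, with W_h = N_h/N and N = 3100:
  stratum 1: (480/3100)²·(1 − 50/480)·7.40²/50 = 0.0235223
  stratum 2: (1040/3100)²·(1 − 197/1040)·19.11²/197 = 0.169119
  stratum 3: (940/3100)²·(1 − 196/940)·9.88²/196 = 0.0362439
  stratum 4: (640/3100)²·(1 − 91/640)·10.09²/91 = 0.0409044
V̂(ȳ_st) = 0.26979
SE(ȳ_st) = √0.26979 = 0.519413

ȳ_st ≈ 26.385, SE ≈ 0.519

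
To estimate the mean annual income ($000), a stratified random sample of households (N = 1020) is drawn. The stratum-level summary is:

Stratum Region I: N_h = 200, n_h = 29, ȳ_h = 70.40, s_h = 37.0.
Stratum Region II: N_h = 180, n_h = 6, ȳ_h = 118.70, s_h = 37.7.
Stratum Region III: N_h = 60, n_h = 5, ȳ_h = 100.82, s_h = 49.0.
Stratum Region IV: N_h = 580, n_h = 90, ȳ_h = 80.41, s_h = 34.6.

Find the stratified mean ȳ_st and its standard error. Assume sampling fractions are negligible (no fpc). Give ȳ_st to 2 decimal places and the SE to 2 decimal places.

ȳ_st = Σ W_h ȳ_h = (200·70.40 + 180·118.70 + 60·100.82 + 580·80.41)/1020 = 86.40490
V̂(ȳ_st) = Σ W_h² s_h²/n_h, with W_h = N_h/N and N = 1020:
  stratum Region I: (200/1020)²·37.0²/29 = 1.81495
  stratum Region II: (180/1020)²·37.7²/6 = 7.37694
  stratum Region III: (60/1020)²·49.0²/5 = 1.66159
  stratum Region IV: (580/1020)²·34.6²/90 = 4.30096
V̂(ȳ_st) = 15.1544
SE(ȳ_st) = √15.1544 = 3.89287

ȳ_st ≈ 86.40, SE ≈ 3.89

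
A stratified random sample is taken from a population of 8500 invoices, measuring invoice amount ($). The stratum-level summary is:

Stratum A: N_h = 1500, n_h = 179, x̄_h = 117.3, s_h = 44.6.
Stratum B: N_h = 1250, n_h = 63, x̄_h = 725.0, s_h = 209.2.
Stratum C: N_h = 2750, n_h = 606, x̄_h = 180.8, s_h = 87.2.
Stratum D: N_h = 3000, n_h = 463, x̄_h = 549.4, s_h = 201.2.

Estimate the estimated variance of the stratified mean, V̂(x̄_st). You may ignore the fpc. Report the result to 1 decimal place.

V̂(x̄_st) = Σ W_h² s_h²/n_h, with W_h = N_h/N and N = 8500:
  stratum A: (1500/8500)²·44.6²/179 = 0.346068
  stratum B: (1250/8500)²·209.2²/63 = 15.0233
  stratum C: (2750/8500)²·87.2²/606 = 1.31337
  stratum D: (3000/8500)²·201.2²/463 = 10.8913
V̂(x̄_st) = 27.574

V̂(x̄_st) ≈ 27.6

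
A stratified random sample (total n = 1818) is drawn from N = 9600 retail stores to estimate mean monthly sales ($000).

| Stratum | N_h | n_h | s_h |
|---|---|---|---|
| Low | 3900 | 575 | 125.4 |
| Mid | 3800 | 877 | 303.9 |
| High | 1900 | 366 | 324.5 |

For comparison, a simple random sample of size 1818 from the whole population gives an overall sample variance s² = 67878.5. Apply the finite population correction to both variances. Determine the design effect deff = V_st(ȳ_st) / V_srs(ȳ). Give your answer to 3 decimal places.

V̂(ȳ_st) = Σ W_h² (1 − n_h/N_h) s_h²/n_h, with W_h = N_h/N and N = 9600:
  stratum Low: (3900/9600)²·(1 − 575/3900)·125.4²/575 = 3.84805
  stratum Mid: (3800/9600)²·(1 − 877/3800)·303.9²/877 = 12.692
  stratum High: (1900/9600)²·(1 − 366/1900)·324.5²/366 = 9.09881
V_st = 25.6389
V_srs = (1 − 1818/9600)·67878.5/1818 = 30.2662
deff = V_st / V_srs = 25.6389/30.2662 = 0.8471

deff ≈ 0.847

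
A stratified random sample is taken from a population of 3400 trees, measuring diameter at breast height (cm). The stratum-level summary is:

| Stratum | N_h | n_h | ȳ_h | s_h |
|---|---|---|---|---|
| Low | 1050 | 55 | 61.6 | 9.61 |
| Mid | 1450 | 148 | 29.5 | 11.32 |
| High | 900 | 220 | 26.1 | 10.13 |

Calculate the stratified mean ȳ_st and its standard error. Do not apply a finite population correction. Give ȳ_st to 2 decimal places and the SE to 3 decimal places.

ȳ_st ≈ 38.51, SE ≈ 0.592

ȳ_st = Σ W_h ȳ_h = (1050·61.6 + 1450·29.5 + 900·26.1)/3400 = 38.51324
V̂(ȳ_st) = Σ W_h² s_h²/n_h, with W_h = N_h/N and N = 3400:
  stratum Low: (1050/3400)²·9.61²/55 = 0.160142
  stratum Mid: (1450/3400)²·11.32²/148 = 0.157474
  stratum High: (900/3400)²·10.13²/220 = 0.0326831
V̂(ȳ_st) = 0.350299
SE(ȳ_st) = √0.350299 = 0.591861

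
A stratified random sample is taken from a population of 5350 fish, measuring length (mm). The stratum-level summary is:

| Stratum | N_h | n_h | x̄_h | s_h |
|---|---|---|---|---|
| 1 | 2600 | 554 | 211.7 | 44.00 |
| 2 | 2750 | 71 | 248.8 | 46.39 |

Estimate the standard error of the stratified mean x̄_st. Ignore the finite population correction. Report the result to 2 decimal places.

SE(x̄_st) ≈ 2.97

V̂(x̄_st) = Σ W_h² s_h²/n_h, with W_h = N_h/N and N = 5350:
  stratum 1: (2600/5350)²·44.00²/554 = 0.825343
  stratum 2: (2750/5350)²·46.39²/71 = 8.00845
V̂(x̄_st) = 8.83379
SE(x̄_st) = √8.83379 = 2.97217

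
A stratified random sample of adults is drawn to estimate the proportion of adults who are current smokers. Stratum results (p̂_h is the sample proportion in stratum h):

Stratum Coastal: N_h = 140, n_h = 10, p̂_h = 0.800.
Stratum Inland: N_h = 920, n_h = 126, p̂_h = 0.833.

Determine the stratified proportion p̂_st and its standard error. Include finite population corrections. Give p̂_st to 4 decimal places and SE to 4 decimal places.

N = 1060; stratum weights W_h = N_h/N.
p̂_st = Σ W_h p̂_h = (140·0.800 + 920·0.833)/1060 = 0.82864
V̂(p̂_st) = Σ W_h² (1 − n_h/N_h) p̂_h(1−p̂_h)/(n_h−1):
  stratum Coastal: (140/1060)²·(1 − 10/140)·0.800·0.200/9 = 0.000287963
  stratum Inland: (920/1060)²·(1 − 126/920)·0.833·0.167/125 = 0.000723516
V̂(p̂_st) = 0.00101148; SE = √V̂ = 0.0318038

p̂_st ≈ 0.8286, SE ≈ 0.0318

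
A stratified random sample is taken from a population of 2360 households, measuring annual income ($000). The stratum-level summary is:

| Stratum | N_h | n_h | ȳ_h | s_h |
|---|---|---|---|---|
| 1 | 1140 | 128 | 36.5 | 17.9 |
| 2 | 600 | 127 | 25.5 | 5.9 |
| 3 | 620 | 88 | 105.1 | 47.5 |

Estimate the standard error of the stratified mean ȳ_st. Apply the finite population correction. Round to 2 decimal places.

SE(ȳ_st) ≈ 1.43

V̂(ȳ_st) = Σ W_h² (1 − n_h/N_h) s_h²/n_h, with W_h = N_h/N and N = 2360:
  stratum 1: (1140/2360)²·(1 − 128/1140)·17.9²/128 = 0.51851
  stratum 2: (600/2360)²·(1 − 127/600)·5.9²/127 = 0.0139665
  stratum 3: (620/2360)²·(1 − 88/620)·47.5²/88 = 1.51839
V̂(ȳ_st) = 2.05087
SE(ȳ_st) = √2.05087 = 1.43209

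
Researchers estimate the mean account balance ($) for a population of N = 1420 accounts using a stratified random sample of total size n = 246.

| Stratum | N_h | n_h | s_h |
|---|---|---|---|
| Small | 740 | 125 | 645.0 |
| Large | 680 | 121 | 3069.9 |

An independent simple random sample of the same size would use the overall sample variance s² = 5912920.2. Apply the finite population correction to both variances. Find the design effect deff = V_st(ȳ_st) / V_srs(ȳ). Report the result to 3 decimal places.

deff ≈ 0.777

V̂(ȳ_st) = Σ W_h² (1 − n_h/N_h) s_h²/n_h, with W_h = N_h/N and N = 1420:
  stratum Small: (740/1420)²·(1 − 125/740)·645.0²/125 = 751.172
  stratum Large: (680/1420)²·(1 − 121/680)·3069.9²/121 = 14682.7
V_st = 15433.9
V_srs = (1 − 246/1420)·5912920.2/246 = 19872.2
deff = V_st / V_srs = 15433.9/19872.2 = 0.7767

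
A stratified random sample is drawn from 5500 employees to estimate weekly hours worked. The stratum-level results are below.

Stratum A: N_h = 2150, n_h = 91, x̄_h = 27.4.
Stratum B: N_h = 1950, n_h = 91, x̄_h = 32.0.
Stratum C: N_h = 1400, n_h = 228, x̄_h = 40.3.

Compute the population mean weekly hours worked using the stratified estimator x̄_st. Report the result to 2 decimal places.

x̄_st ≈ 32.31

N = Σ N_h = 5500. Stratum weights W_h = N_h/N.
x̄_st = (2150·27.4 + 1950·32.0 + 1400·40.3) / 5500 = 32.3145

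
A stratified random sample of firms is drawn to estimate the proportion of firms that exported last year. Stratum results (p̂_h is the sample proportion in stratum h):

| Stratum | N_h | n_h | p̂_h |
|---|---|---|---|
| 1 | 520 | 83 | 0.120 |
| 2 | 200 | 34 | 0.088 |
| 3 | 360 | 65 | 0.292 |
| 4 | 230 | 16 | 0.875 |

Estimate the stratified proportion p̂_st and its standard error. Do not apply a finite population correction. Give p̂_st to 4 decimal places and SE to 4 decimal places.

p̂_st ≈ 0.2949, SE ≈ 0.0270

N = 1310; stratum weights W_h = N_h/N.
p̂_st = Σ W_h p̂_h = (520·0.120 + 200·0.088 + 360·0.292 + 230·0.875)/1310 = 0.29494
V̂(p̂_st) = Σ W_h² p̂_h(1−p̂_h)/(n_h−1):
  stratum 1: (520/1310)²·0.120·0.880/82 = 0.000202915
  stratum 2: (200/1310)²·0.088·0.912/33 = 5.66867e-05
  stratum 3: (360/1310)²·0.292·0.708/64 = 0.000243949
  stratum 4: (230/1310)²·0.875·0.125/15 = 0.000224771
V̂(p̂_st) = 0.000728321; SE = √V̂ = 0.0269874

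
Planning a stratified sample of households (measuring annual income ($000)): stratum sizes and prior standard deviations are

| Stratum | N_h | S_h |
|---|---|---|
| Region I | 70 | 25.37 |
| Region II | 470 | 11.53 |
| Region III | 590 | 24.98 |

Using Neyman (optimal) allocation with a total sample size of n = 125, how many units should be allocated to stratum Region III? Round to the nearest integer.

Neyman allocation: n_h = n · N_h S_h / Σ N_i S_i, with n = 125.
  stratum Region I: N_h·S_h = 70·25.37 = 1775.90
  stratum Region II: N_h·S_h = 470·11.53 = 5419.10
  stratum Region III: N_h·S_h = 590·24.98 = 14738.20
Σ N_h S_h = 21933.20
n for stratum Region III = 125·14738.20/21933.20 = 83.995 → 84

84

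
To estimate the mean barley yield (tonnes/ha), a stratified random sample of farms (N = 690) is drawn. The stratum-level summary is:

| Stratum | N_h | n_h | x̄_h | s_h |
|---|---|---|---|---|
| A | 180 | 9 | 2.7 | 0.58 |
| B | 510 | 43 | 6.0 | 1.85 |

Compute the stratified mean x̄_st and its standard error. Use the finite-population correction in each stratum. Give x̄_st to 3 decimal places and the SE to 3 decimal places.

x̄_st = Σ W_h x̄_h = (180·2.7 + 510·6.0)/690 = 5.13913
V̂(x̄_st) = Σ W_h² (1 − n_h/N_h) s_h²/n_h, with W_h = N_h/N and N = 690:
  stratum A: (180/690)²·(1 − 9/180)·0.58²/9 = 0.00241648
  stratum B: (510/690)²·(1 − 43/510)·1.85²/43 = 0.0398166
V̂(x̄_st) = 0.0422331
SE(x̄_st) = √0.0422331 = 0.205507

x̄_st ≈ 5.139, SE ≈ 0.206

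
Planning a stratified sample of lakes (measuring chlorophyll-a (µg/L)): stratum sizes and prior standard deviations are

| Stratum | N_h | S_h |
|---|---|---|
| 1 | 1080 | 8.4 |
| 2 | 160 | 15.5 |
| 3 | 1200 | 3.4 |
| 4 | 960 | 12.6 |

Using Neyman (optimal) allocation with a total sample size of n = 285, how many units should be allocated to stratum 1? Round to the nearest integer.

Neyman allocation: n_h = n · N_h S_h / Σ N_i S_i, with n = 285.
  stratum 1: N_h·S_h = 1080·8.4 = 9072.00
  stratum 2: N_h·S_h = 160·15.5 = 2480.00
  stratum 3: N_h·S_h = 1200·3.4 = 4080.00
  stratum 4: N_h·S_h = 960·12.6 = 12096.00
Σ N_h S_h = 27728.00
n for stratum 1 = 285·9072.00/27728.00 = 93.246 → 93

93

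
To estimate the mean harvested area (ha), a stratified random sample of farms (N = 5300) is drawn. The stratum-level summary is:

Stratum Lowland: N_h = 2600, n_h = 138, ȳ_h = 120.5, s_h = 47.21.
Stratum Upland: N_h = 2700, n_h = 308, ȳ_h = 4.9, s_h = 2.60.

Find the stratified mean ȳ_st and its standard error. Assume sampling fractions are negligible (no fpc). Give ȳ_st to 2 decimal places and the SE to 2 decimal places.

ȳ_st = Σ W_h ȳ_h = (2600·120.5 + 2700·4.9)/5300 = 61.60943
V̂(ȳ_st) = Σ W_h² s_h²/n_h, with W_h = N_h/N and N = 5300:
  stratum Lowland: (2600/5300)²·47.21²/138 = 3.88673
  stratum Upland: (2700/5300)²·2.60²/308 = 0.00569602
V̂(ȳ_st) = 3.89242
SE(ȳ_st) = √3.89242 = 1.97292

ȳ_st ≈ 61.61, SE ≈ 1.97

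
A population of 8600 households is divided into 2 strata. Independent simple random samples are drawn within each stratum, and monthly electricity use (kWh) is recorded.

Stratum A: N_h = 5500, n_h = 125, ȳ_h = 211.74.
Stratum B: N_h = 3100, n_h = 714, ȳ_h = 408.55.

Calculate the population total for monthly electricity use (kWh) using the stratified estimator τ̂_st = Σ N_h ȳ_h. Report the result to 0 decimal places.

τ̂_st ≈ 2431075

τ̂_st = Σ N_h ȳ_h = 5500·211.74 + 3100·408.55 = 2431075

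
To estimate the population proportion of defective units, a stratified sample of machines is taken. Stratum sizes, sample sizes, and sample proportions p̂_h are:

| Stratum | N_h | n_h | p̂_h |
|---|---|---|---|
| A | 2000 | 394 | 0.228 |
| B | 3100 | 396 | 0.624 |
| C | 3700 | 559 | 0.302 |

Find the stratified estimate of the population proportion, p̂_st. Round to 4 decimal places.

N = 8800; stratum weights W_h = N_h/N.
p̂_st = Σ W_h p̂_h = (2000·0.228 + 3100·0.624 + 3700·0.302)/8800 = 0.39861

p̂_st ≈ 0.3986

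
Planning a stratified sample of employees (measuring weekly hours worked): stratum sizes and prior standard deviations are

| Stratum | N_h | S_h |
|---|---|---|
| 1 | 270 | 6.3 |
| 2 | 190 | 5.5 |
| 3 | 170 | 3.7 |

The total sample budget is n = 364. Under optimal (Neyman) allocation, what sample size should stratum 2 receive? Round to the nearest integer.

113

Neyman allocation: n_h = n · N_h S_h / Σ N_i S_i, with n = 364.
  stratum 1: N_h·S_h = 270·6.3 = 1701.00
  stratum 2: N_h·S_h = 190·5.5 = 1045.00
  stratum 3: N_h·S_h = 170·3.7 = 629.00
Σ N_h S_h = 3375.00
n for stratum 2 = 364·1045.00/3375.00 = 112.705 → 113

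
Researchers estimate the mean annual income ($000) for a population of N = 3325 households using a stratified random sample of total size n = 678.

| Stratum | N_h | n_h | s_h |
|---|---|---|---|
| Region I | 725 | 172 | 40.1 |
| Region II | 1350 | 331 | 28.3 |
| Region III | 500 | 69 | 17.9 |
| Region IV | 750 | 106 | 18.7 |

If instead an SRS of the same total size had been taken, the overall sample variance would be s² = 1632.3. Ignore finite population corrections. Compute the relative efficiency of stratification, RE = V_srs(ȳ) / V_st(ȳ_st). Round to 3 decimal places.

V̂(ȳ_st) = Σ W_h² s_h²/n_h, with W_h = N_h/N and N = 3325:
  stratum Region I: (725/3325)²·40.1²/172 = 0.444481
  stratum Region II: (1350/3325)²·28.3²/331 = 0.398868
  stratum Region III: (500/3325)²·17.9²/69 = 0.105006
  stratum Region IV: (750/3325)²·18.7²/106 = 0.167848
V_st = 1.1162
V_srs = s²/n = 1632.3/678 = 2.40752
Relative efficiency = V_srs / V_st = 2.40752/1.1162 = 2.1569

RE ≈ 2.157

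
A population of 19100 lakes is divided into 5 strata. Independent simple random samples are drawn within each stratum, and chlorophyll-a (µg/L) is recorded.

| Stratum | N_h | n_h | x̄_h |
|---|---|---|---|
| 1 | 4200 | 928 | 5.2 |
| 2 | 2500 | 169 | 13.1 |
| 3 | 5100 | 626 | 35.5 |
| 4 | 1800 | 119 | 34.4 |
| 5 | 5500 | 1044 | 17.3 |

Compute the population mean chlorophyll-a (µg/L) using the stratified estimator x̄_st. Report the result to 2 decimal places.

x̄_st ≈ 20.56

N = Σ N_h = 19100. Stratum weights W_h = N_h/N.
x̄_st = (4200·5.2 + 2500·13.1 + 5100·35.5 + 1800·34.4 + 5500·17.3) / 19100 = 20.5607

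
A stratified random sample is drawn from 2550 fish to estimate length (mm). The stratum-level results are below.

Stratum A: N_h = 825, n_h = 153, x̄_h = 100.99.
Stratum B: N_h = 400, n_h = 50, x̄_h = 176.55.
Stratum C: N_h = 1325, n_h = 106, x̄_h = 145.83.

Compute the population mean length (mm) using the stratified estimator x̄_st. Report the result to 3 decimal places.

x̄_st ≈ 136.142

N = Σ N_h = 2550. Stratum weights W_h = N_h/N.
x̄_st = (825·100.99 + 400·176.55 + 1325·145.83) / 2550 = 136.14176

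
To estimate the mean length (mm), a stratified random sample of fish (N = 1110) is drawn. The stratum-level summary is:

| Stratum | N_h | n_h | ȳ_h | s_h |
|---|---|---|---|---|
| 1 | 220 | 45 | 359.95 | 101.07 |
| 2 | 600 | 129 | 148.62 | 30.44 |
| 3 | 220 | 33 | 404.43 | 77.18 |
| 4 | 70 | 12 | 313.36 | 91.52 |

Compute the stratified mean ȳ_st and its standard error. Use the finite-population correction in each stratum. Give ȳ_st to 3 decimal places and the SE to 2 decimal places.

ȳ_st = Σ W_h ȳ_h = (220·359.95 + 600·148.62 + 220·404.43 + 70·313.36)/1110 = 251.59532
V̂(ȳ_st) = Σ W_h² (1 − n_h/N_h) s_h²/n_h, with W_h = N_h/N and N = 1110:
  stratum 1: (220/1110)²·(1 − 45/220)·101.07²/45 = 7.09327
  stratum 2: (600/1110)²·(1 − 129/600)·30.44²/129 = 1.6475
  stratum 3: (220/1110)²·(1 − 33/220)·77.18²/33 = 6.02718
  stratum 4: (70/1110)²·(1 − 12/70)·91.52²/12 = 2.30002
V̂(ȳ_st) = 17.068
SE(ȳ_st) = √17.068 = 4.13134

ȳ_st ≈ 251.595, SE ≈ 4.13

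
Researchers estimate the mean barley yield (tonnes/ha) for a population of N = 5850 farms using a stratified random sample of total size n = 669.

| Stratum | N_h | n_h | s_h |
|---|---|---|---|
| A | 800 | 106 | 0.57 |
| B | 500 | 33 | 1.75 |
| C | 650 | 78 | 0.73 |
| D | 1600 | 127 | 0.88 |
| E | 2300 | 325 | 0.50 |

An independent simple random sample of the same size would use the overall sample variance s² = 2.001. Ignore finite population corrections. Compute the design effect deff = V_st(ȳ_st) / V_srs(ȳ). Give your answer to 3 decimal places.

V̂(ȳ_st) = Σ W_h² s_h²/n_h, with W_h = N_h/N and N = 5850:
  stratum A: (800/5850)²·0.57²/106 = 5.73208e-05
  stratum B: (500/5850)²·1.75²/33 = 0.000677939
  stratum C: (650/5850)²·0.73²/78 = 8.43463e-05
  stratum D: (1600/5850)²·0.88²/127 = 0.000456131
  stratum E: (2300/5850)²·0.50²/325 = 0.000118905
V_st = 0.00139464
V_srs = s²/n = 2.001/669 = 0.00299103
deff = V_st / V_srs = 0.00139464/0.00299103 = 0.4663

deff ≈ 0.466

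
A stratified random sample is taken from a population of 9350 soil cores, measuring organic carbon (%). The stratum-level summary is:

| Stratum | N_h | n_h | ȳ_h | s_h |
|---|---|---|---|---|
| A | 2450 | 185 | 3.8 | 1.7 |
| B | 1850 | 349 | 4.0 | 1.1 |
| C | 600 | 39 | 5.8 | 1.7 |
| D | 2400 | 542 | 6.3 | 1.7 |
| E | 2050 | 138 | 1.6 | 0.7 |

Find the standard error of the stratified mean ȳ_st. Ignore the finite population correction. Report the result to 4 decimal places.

SE(ȳ_st) ≈ 0.0451

V̂(ȳ_st) = Σ W_h² s_h²/n_h, with W_h = N_h/N and N = 9350:
  stratum A: (2450/9350)²·1.7²/185 = 0.00107259
  stratum B: (1850/9350)²·1.1²/349 = 0.000135731
  stratum C: (600/9350)²·1.7²/39 = 0.000305149
  stratum D: (2400/9350)²·1.7²/542 = 0.000351316
  stratum E: (2050/9350)²·0.7²/138 = 0.000170687
V̂(ȳ_st) = 0.00203548
SE(ȳ_st) = √0.00203548 = 0.0451163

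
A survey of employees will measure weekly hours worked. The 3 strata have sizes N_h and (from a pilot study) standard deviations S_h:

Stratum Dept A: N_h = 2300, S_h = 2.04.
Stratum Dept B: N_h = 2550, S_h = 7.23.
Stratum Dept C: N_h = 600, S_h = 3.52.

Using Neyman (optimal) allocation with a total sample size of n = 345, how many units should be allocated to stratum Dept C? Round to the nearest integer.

29

Neyman allocation: n_h = n · N_h S_h / Σ N_i S_i, with n = 345.
  stratum Dept A: N_h·S_h = 2300·2.04 = 4692.00
  stratum Dept B: N_h·S_h = 2550·7.23 = 18436.50
  stratum Dept C: N_h·S_h = 600·3.52 = 2112.00
Σ N_h S_h = 25240.50
n for stratum Dept C = 345·2112.00/25240.50 = 28.868 → 29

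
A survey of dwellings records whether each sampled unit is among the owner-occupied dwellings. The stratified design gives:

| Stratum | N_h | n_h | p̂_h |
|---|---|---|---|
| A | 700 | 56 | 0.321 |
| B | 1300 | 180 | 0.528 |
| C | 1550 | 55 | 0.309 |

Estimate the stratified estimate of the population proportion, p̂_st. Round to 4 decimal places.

N = 3550; stratum weights W_h = N_h/N.
p̂_st = Σ W_h p̂_h = (700·0.321 + 1300·0.528 + 1550·0.309)/3550 = 0.39156

p̂_st ≈ 0.3916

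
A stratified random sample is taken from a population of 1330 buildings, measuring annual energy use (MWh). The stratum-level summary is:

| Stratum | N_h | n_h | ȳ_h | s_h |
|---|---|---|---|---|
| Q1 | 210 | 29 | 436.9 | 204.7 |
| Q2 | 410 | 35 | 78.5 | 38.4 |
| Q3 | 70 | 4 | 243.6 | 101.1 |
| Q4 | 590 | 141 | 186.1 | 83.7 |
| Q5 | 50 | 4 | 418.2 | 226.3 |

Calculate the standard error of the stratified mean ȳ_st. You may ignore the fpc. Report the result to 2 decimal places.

SE(ȳ_st) ≈ 8.66

V̂(ȳ_st) = Σ W_h² s_h²/n_h, with W_h = N_h/N and N = 1330:
  stratum Q1: (210/1330)²·204.7²/29 = 36.0224
  stratum Q2: (410/1330)²·38.4²/35 = 4.00368
  stratum Q3: (70/1330)²·101.1²/4 = 7.0784
  stratum Q4: (590/1330)²·83.7²/141 = 9.77761
  stratum Q5: (50/1330)²·226.3²/4 = 18.0945
V̂(ȳ_st) = 74.9766
SE(ȳ_st) = √74.9766 = 8.6589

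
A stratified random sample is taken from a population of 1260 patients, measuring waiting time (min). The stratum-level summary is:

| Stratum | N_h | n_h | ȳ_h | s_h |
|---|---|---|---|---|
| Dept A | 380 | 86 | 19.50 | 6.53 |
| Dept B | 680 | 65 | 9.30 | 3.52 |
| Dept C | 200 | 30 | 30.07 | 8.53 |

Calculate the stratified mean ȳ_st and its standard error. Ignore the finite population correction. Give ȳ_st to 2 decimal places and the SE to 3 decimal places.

ȳ_st ≈ 15.67, SE ≈ 0.402

ȳ_st = Σ W_h ȳ_h = (380·19.50 + 680·9.30 + 200·30.07)/1260 = 15.67302
V̂(ȳ_st) = Σ W_h² s_h²/n_h, with W_h = N_h/N and N = 1260:
  stratum Dept A: (380/1260)²·6.53²/86 = 0.0450977
  stratum Dept B: (680/1260)²·3.52²/65 = 0.0555199
  stratum Dept C: (200/1260)²·8.53²/30 = 0.0611077
V̂(ȳ_st) = 0.161725
SE(ȳ_st) = √0.161725 = 0.402151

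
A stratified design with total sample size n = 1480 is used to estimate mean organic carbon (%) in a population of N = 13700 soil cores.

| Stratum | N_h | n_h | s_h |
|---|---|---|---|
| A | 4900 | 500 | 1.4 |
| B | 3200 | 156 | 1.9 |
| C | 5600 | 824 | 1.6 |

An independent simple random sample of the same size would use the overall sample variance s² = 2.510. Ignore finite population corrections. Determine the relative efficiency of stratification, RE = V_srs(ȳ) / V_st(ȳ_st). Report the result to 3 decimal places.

RE ≈ 0.743

V̂(ȳ_st) = Σ W_h² s_h²/n_h, with W_h = N_h/N and N = 13700:
  stratum A: (4900/13700)²·1.4²/500 = 0.000501461
  stratum B: (3200/13700)²·1.9²/156 = 0.00126253
  stratum C: (5600/13700)²·1.6²/824 = 0.000519096
V_st = 0.00228309
V_srs = s²/n = 2.510/1480 = 0.00169595
Relative efficiency = V_srs / V_st = 0.00169595/0.00228309 = 0.7428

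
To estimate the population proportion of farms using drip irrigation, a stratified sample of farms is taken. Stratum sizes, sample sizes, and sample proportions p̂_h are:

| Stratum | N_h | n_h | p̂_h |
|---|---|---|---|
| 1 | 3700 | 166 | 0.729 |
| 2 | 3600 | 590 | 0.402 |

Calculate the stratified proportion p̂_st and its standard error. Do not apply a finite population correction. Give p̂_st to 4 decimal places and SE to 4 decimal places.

p̂_st ≈ 0.5677, SE ≈ 0.0202

N = 7300; stratum weights W_h = N_h/N.
p̂_st = Σ W_h p̂_h = (3700·0.729 + 3600·0.402)/7300 = 0.56774
V̂(p̂_st) = Σ W_h² p̂_h(1−p̂_h)/(n_h−1):
  stratum 1: (3700/7300)²·0.729·0.271/165 = 0.000307589
  stratum 2: (3600/7300)²·0.402·0.598/589 = 9.92593e-05
V̂(p̂_st) = 0.000406848; SE = √V̂ = 0.0201705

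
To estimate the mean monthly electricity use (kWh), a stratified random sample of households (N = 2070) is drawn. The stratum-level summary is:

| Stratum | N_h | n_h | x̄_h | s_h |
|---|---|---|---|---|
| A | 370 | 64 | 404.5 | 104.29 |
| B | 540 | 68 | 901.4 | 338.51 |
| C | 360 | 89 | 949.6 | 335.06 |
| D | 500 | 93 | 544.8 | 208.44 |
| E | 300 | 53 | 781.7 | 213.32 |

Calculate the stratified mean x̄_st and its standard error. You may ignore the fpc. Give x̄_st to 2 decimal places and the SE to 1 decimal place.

x̄_st ≈ 717.48, SE ≈ 14.3

x̄_st = Σ W_h x̄_h = (370·404.5 + 540·901.4 + 360·949.6 + 500·544.8 + 300·781.7)/2070 = 717.48164
V̂(x̄_st) = Σ W_h² s_h²/n_h, with W_h = N_h/N and N = 2070:
  stratum A: (370/2070)²·104.29²/64 = 5.4296
  stratum B: (540/2070)²·338.51²/68 = 114.678
  stratum C: (360/2070)²·335.06²/89 = 38.1522
  stratum D: (500/2070)²·208.44²/93 = 27.257
  stratum E: (300/2070)²·213.32²/53 = 18.0339
V̂(x̄_st) = 203.551
SE(x̄_st) = √203.551 = 14.2671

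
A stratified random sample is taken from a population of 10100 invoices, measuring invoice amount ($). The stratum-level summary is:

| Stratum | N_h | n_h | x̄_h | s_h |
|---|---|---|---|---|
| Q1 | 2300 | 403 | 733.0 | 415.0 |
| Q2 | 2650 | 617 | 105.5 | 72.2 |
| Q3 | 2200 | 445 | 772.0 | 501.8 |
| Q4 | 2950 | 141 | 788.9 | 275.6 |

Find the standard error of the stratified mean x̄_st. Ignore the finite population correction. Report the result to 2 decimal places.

SE(x̄_st) ≈ 9.77

V̂(x̄_st) = Σ W_h² s_h²/n_h, with W_h = N_h/N and N = 10100:
  stratum Q1: (2300/10100)²·415.0²/403 = 22.1618
  stratum Q2: (2650/10100)²·72.2²/617 = 0.581619
  stratum Q3: (2200/10100)²·501.8²/445 = 26.8475
  stratum Q4: (2950/10100)²·275.6²/141 = 45.9558
V̂(x̄_st) = 95.5467
SE(x̄_st) = √95.5467 = 9.7748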